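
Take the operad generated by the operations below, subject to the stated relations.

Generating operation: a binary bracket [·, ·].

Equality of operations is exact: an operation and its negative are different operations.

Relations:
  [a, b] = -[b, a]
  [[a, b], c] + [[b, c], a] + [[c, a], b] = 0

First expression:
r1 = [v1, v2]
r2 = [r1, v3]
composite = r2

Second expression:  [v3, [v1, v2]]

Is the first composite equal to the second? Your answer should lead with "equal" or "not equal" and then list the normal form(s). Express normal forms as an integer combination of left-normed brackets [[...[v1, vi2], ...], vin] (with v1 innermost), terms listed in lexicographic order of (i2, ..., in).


The first expression, normalized: [[v1, v2], v3]
The second expression, normalized: -[[v1, v2], v3]
No match — not equal.

not equal: they reduce to [[v1, v2], v3] and -[[v1, v2], v3]


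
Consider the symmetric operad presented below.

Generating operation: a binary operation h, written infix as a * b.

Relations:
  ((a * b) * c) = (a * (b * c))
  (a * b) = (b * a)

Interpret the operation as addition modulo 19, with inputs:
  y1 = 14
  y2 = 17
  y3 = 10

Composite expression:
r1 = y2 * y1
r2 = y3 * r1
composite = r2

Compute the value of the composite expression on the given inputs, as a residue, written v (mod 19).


(y2 * y1) = 12
(y3 * (y2 * y1)) = 3

3 (mod 19)


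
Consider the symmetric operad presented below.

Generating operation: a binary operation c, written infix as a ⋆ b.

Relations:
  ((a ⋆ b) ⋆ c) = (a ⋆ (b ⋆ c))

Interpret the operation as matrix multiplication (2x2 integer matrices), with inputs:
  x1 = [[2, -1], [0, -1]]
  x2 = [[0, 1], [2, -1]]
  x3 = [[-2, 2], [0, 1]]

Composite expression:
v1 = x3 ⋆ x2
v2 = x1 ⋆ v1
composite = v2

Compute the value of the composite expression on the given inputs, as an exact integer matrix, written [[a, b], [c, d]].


(x3 ⋆ x2) = [[4, -4], [2, -1]]
(x1 ⋆ (x3 ⋆ x2)) = [[6, -7], [-2, 1]]

[[6, -7], [-2, 1]]


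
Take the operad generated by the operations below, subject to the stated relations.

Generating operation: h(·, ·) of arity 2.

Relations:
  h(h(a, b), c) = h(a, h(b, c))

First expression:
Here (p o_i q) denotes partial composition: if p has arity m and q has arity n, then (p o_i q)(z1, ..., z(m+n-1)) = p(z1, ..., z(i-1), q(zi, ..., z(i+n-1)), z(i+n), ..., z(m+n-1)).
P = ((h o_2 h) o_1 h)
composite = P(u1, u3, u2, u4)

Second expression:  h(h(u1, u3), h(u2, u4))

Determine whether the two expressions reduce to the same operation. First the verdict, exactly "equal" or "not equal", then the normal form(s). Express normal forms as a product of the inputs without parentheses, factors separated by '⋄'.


The first expression, normalized: u1 ⋄ u3 ⋄ u2 ⋄ u4
The second expression, normalized: u1 ⋄ u3 ⋄ u2 ⋄ u4
One common form — equal.

equal — both sides give u1 ⋄ u3 ⋄ u2 ⋄ u4


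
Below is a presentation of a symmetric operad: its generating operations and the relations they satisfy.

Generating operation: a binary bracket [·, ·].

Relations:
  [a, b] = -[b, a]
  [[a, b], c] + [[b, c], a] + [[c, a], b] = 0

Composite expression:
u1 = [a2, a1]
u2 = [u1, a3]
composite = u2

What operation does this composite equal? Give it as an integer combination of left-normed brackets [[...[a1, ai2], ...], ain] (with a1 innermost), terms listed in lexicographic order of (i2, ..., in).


-[[a1, a2], a3]

A multilinear Lie element is pinned by a1-initial words (a1 innermost).
Composite bracket: [[a2, a1], a3]
Applying ab - ba throughout gives 4 signed words (2^2 = 4).
Coefficients come from the a1-initial words:
  a1a2a3 (sign -1) contributes -[[a1, a2], a3]


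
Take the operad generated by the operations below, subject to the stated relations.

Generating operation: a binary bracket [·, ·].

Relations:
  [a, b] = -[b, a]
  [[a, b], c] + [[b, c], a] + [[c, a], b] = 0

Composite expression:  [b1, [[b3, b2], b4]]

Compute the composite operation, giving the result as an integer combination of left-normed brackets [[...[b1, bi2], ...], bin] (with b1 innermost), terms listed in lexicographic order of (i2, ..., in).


-[[[b1, b2], b3], b4] + [[[b1, b3], b2], b4] + [[[b1, b4], b2], b3] - [[[b1, b4], b3], b2]


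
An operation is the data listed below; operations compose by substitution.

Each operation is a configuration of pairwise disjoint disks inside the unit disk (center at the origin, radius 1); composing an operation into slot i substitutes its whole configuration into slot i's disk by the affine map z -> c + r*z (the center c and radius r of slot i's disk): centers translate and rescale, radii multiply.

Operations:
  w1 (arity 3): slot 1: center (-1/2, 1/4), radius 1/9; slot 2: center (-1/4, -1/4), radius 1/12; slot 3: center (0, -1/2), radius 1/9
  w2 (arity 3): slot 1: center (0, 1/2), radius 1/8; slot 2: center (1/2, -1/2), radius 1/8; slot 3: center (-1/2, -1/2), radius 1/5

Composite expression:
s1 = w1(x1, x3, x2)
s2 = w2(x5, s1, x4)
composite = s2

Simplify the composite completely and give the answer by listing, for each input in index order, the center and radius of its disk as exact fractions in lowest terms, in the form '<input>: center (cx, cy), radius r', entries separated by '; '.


x1: center (7/16, -15/32), radius 1/72; x2: center (1/2, -9/16), radius 1/72; x3: center (15/32, -17/32), radius 1/96; x4: center (-1/2, -1/2), radius 1/5; x5: center (0, 1/2), radius 1/8

Below w2, radii multiply path by path; the x-disk centers shift.
x5 passes through 1 substitution, ending at center (0, 1/2), radius 1/8
x1 passes through 2 substitutions, ending at center (7/16, -15/32), radius 1/72
x3 passes through 2 substitutions, ending at center (15/32, -17/32), radius 1/96
x2 passes through 2 substitutions, ending at center (1/2, -9/16), radius 1/72
x4 passes through 1 substitution, ending at center (-1/2, -1/2), radius 1/5


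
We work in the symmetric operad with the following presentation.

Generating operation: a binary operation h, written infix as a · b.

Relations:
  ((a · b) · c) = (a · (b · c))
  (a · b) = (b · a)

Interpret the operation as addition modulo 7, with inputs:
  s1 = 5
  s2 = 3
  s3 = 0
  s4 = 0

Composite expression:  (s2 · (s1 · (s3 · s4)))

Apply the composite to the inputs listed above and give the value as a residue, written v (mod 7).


(s3 · s4) = 0
(s1 · (s3 · s4)) = 5
(s2 · (s1 · (s3 · s4))) = 1

1 (mod 7)


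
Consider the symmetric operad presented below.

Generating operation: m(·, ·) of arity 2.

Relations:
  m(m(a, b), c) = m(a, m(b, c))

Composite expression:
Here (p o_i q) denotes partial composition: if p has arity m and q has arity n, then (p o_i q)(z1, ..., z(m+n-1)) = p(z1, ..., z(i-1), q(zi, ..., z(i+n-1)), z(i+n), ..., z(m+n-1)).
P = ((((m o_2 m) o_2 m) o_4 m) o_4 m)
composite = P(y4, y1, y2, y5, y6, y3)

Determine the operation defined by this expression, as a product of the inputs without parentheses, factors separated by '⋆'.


The m-tree's shape is irrelevant; the y-reading-order decides.
m(y1, y2) collapses to y1 ⋆ y2
m(y5, y6) collapses to y5 ⋆ y6
m(m(y5, y6), y3) collapses to y5 ⋆ y6 ⋆ y3
m(m(y1, y2), m(m(y5, y6), y3)) collapses to y1 ⋆ y2 ⋆ y5 ⋆ y6 ⋆ y3
m(y4, m(m(y1, y2), m(m(y5, y6), y3))) collapses to y4 ⋆ y1 ⋆ y2 ⋆ y5 ⋆ y6 ⋆ y3

y4 ⋆ y1 ⋆ y2 ⋆ y5 ⋆ y6 ⋆ y3


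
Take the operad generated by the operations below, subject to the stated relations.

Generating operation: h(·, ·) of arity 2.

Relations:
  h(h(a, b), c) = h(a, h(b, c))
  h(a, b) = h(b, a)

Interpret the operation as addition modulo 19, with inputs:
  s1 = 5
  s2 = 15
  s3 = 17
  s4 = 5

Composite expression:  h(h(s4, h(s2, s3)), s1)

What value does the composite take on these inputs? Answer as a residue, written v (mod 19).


h(s2, s3) = 13
h(s4, h(s2, s3)) = 18
h(h(s4, h(s2, s3)), s1) = 4

4 (mod 19)


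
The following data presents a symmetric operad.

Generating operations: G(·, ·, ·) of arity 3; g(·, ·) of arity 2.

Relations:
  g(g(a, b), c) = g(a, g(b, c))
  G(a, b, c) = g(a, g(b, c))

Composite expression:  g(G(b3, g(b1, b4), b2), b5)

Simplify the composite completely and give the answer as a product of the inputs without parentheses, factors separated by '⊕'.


b3 ⊕ b1 ⊕ b4 ⊕ b2 ⊕ b5

The g-tree's shape is irrelevant; the b-reading-order decides.
g(b1, b4) spells out as b1 ⊕ b4
G(b3, g(b1, b4), b2) spells out as b3 ⊕ b1 ⊕ b4 ⊕ b2
g(G(b3, g(b1, b4), b2), b5) spells out as b3 ⊕ b1 ⊕ b4 ⊕ b2 ⊕ b5


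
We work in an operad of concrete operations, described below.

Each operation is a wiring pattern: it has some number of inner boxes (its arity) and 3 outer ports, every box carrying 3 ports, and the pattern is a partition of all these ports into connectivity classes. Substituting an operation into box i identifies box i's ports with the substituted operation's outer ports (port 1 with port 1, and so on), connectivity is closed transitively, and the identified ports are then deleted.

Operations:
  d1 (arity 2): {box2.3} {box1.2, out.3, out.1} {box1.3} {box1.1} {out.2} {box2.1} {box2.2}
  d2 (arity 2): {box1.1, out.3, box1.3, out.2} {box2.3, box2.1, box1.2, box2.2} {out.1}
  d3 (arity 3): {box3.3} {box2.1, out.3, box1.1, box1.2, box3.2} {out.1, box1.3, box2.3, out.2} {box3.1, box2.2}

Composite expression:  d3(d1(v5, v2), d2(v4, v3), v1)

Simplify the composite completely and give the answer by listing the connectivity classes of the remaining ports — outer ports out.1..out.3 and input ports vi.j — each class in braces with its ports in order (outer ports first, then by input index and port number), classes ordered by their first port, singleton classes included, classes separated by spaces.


{out.1, out.2, out.3, v1.1, v1.2, v4.1, v4.3, v5.2} {v1.3} {v2.1} {v2.2} {v2.3} {v3.1, v3.2, v3.3, v4.2} {v5.1} {v5.3}

Treat the ports identified at d3 as solder joints: merge, then drop.
the subtree at d1 composes to {out.1, out.3, v5.2} {out.2} {v2.1} {v2.2} {v2.3} {v5.1} {v5.3} on (v5, v2); out.j = own outer ports
the subtree at d2 composes to {out.1} {out.2, out.3, v4.1, v4.3} {v3.1, v3.2, v3.3, v4.2} on (v4, v3); out.j = own outer ports
the subtree at d3 composes to {out.1, out.2, out.3, v1.1, v1.2, v4.1, v4.3, v5.2} {v1.3} {v2.1} {v2.2} {v2.3} {v3.1, v3.2, v3.3, v4.2} {v5.1} {v5.3} on (v5, v2, v4, v3, v1); out.j = own outer ports


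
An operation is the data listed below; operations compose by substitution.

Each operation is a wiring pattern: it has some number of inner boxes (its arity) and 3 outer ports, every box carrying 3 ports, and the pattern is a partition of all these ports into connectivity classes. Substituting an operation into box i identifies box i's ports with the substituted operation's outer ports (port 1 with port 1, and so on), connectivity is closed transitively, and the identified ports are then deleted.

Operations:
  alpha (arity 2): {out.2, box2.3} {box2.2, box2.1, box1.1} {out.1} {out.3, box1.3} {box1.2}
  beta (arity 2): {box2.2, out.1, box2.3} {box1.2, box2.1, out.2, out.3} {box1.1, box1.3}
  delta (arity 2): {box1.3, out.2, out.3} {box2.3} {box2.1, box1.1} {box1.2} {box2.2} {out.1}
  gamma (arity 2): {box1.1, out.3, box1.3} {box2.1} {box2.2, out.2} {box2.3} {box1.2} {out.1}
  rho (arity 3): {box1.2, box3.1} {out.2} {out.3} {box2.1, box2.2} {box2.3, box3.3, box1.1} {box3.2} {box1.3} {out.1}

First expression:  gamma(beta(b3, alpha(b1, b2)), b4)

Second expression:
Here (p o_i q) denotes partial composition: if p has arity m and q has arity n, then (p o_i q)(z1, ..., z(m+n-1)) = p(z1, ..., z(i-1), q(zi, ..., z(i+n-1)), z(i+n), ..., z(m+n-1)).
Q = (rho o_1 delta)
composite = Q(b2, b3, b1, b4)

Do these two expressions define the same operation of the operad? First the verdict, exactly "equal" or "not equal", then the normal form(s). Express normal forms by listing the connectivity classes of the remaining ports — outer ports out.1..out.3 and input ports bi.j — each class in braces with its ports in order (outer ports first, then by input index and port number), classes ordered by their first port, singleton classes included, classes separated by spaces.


not equal; first: {out.1} {out.2, b4.2} {out.3, b1.3, b2.3, b3.2} {b1.1, b2.1, b2.2} {b1.2} {b3.1, b3.3} {b4.1} {b4.3}; second: {out.1} {out.2} {out.3} {b1.1, b1.2} {b1.3, b4.3} {b2.1, b3.1} {b2.2} {b2.3, b4.1} {b3.2} {b3.3} {b4.2}

The first expression reduces to {out.1} {out.2, b4.2} {out.3, b1.3, b2.3, b3.2} {b1.1, b2.1, b2.2} {b1.2} {b3.1, b3.3} {b4.1} {b4.3}
The second expression reduces to {out.1} {out.2} {out.3} {b1.1, b1.2} {b1.3, b4.3} {b2.1, b3.1} {b2.2} {b2.3, b4.1} {b3.2} {b3.3} {b4.2}
They disagree, so not equal.


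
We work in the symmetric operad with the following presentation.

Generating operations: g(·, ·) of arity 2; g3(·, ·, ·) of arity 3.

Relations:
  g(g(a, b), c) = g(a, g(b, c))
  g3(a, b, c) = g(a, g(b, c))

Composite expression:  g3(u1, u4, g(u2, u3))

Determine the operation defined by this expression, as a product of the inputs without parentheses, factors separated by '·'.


u1 · u4 · u2 · u3

Under associativity of g3, the answer is the u's in reading order.
g(u2, u3) spells out as u2 · u3
g3(u1, u4, g(u2, u3)) spells out as u1 · u4 · u2 · u3


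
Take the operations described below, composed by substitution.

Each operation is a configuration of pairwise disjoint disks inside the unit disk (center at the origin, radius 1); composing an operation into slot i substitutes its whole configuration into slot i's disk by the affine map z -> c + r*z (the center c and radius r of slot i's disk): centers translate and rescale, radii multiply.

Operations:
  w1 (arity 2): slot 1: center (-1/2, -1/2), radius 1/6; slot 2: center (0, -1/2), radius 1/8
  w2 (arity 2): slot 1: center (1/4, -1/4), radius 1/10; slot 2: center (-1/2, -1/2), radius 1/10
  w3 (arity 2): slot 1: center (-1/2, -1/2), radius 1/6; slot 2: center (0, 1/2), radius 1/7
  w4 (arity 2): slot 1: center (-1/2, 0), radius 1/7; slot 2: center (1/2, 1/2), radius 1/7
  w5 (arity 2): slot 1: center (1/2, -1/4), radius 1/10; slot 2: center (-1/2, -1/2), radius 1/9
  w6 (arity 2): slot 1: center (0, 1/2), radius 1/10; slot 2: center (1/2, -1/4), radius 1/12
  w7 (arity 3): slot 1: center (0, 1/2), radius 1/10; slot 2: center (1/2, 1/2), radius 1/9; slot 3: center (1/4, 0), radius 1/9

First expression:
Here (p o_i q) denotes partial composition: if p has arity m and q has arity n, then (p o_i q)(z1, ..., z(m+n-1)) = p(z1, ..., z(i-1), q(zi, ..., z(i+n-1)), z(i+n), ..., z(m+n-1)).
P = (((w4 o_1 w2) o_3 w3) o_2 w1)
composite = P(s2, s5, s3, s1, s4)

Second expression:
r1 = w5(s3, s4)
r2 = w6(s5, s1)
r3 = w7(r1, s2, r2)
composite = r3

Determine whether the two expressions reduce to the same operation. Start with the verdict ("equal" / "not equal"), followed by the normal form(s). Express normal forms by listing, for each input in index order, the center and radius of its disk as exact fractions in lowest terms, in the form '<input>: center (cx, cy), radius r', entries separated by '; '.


not equal — first s1: center (3/7, 3/7), radius 1/42; s2: center (-13/28, -1/28), radius 1/70; s3: center (-4/7, -11/140), radius 1/560; s4: center (1/2, 4/7), radius 1/49; s5: center (-81/140, -11/140), radius 1/420, second s1: center (11/36, -1/36), radius 1/108; s2: center (1/2, 1/2), radius 1/9; s3: center (1/20, 19/40), radius 1/100; s4: center (-1/20, 9/20), radius 1/90; s5: center (1/4, 1/18), radius 1/90

The first composite normalizes to s1: center (3/7, 3/7), radius 1/42; s2: center (-13/28, -1/28), radius 1/70; s3: center (-4/7, -11/140), radius 1/560; s4: center (1/2, 4/7), radius 1/49; s5: center (-81/140, -11/140), radius 1/420
The second composite normalizes to s1: center (11/36, -1/36), radius 1/108; s2: center (1/2, 1/2), radius 1/9; s3: center (1/20, 19/40), radius 1/100; s4: center (-1/20, 9/20), radius 1/90; s5: center (1/4, 1/18), radius 1/90
No match — not equal.


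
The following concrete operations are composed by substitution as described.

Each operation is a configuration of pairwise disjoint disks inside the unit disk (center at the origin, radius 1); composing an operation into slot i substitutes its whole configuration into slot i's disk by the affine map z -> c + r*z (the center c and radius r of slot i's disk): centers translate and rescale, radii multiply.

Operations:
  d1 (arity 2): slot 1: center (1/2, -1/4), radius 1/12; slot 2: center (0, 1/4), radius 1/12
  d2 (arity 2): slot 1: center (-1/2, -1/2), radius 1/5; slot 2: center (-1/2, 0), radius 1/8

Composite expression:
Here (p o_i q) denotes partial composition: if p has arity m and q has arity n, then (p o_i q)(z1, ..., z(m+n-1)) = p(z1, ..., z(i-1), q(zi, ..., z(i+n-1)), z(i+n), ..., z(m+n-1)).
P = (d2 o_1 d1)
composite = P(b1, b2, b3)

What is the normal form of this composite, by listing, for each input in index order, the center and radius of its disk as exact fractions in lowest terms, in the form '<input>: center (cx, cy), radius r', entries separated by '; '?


Each b-disk chains the slot maps above it in d2; radii multiply.
input b1: composing its 2 substitution steps yields center (-2/5, -11/20), radius 1/60
input b2: composing its 2 substitution steps yields center (-1/2, -9/20), radius 1/60
input b3: composing its 1 substitution step yields center (-1/2, 0), radius 1/8

b1: center (-2/5, -11/20), radius 1/60; b2: center (-1/2, -9/20), radius 1/60; b3: center (-1/2, 0), radius 1/8


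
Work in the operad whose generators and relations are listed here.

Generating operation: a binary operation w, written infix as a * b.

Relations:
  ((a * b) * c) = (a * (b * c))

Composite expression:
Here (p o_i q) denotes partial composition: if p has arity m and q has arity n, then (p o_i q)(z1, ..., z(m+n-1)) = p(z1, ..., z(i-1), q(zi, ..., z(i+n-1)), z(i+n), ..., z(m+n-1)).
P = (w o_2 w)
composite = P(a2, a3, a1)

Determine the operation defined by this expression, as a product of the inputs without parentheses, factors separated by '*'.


a2 * a3 * a1

Under associativity of w, the answer is the a's in reading order.
(a3 * a1) collapses to a3 * a1
(a2 * (a3 * a1)) collapses to a2 * a3 * a1


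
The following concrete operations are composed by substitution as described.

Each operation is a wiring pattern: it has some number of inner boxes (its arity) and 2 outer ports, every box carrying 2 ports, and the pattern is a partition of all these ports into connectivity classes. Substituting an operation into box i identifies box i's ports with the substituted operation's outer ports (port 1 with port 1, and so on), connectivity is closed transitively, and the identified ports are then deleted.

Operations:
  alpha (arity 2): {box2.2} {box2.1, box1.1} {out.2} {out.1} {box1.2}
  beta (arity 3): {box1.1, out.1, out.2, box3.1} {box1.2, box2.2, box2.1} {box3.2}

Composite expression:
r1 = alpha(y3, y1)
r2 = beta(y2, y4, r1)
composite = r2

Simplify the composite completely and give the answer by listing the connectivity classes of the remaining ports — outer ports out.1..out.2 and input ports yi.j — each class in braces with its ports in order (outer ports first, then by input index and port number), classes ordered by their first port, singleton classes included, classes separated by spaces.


{out.1, out.2, y2.1} {y1.1, y3.1} {y1.2} {y2.2, y4.1, y4.2} {y3.2}

Treat the ports identified at beta as solder joints: merge, then drop.
alpha over (y3, y1) gives {out.1} {out.2} {y1.1, y3.1} {y1.2} {y3.2}, out.j being that stage's outer ports
beta over (y2, y4, y3, y1) gives {out.1, out.2, y2.1} {y1.1, y3.1} {y1.2} {y2.2, y4.1, y4.2} {y3.2}, out.j being that stage's outer ports


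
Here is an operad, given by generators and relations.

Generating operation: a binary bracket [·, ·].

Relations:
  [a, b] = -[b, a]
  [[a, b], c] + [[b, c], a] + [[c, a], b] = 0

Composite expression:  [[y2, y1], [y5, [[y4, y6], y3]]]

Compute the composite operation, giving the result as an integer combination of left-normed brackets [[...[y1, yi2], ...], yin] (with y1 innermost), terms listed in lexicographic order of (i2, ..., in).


-[[[[[y1, y2], y3], y4], y6], y5] + [[[[[y1, y2], y3], y6], y4], y5] + [[[[[y1, y2], y4], y6], y3], y5] + [[[[[y1, y2], y5], y3], y4], y6] - [[[[[y1, y2], y5], y3], y6], y4] - [[[[[y1, y2], y5], y4], y6], y3] + [[[[[y1, y2], y5], y6], y4], y3] - [[[[[y1, y2], y6], y4], y3], y5]

A multilinear Lie element is pinned by y1-initial words (y1 innermost).
Composite bracket: [[y2, y1], [y5, [[y4, y6], y3]]]
Applying ab - ba throughout gives 32 signed words (2^5 = 32).
Coefficients come from the y1-initial words:
  the word y1y2y3y4y6y5 carries sign -1 and contributes -[[[[[y1, y2], y3], y4], y6], y5]
  the word y1y2y3y6y4y5 carries sign +1 and contributes +[[[[[y1, y2], y3], y6], y4], y5]
  the word y1y2y4y6y3y5 carries sign +1 and contributes +[[[[[y1, y2], y4], y6], y3], y5]
  the word y1y2y5y3y4y6 carries sign +1 and contributes +[[[[[y1, y2], y5], y3], y4], y6]
  the word y1y2y5y3y6y4 carries sign -1 and contributes -[[[[[y1, y2], y5], y3], y6], y4]
  the word y1y2y5y4y6y3 carries sign -1 and contributes -[[[[[y1, y2], y5], y4], y6], y3]
  the word y1y2y5y6y4y3 carries sign +1 and contributes +[[[[[y1, y2], y5], y6], y4], y3]
  the word y1y2y6y4y3y5 carries sign -1 and contributes -[[[[[y1, y2], y6], y4], y3], y5]


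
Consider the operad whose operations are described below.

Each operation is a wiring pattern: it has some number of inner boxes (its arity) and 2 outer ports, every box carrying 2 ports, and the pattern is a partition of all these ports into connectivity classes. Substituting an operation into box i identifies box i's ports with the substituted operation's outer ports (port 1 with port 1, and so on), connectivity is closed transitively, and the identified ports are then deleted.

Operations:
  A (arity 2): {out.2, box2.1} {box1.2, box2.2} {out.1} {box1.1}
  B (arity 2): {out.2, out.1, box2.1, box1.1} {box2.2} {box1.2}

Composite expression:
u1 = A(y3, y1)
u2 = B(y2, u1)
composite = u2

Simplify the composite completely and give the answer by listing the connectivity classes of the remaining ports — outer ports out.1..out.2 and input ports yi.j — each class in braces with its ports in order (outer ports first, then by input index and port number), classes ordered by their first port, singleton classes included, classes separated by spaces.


{out.1, out.2, y2.1} {y1.1} {y1.2, y3.2} {y2.2} {y3.1}

Treat the ports identified at B as solder joints: merge, then drop.
stage A: inputs (y3, y1), connectivity {out.1} {out.2, y1.1} {y1.2, y3.2} {y3.1}, out.j its boundary
stage B: inputs (y2, y3, y1), connectivity {out.1, out.2, y2.1} {y1.1} {y1.2, y3.2} {y2.2} {y3.1}, out.j its boundary


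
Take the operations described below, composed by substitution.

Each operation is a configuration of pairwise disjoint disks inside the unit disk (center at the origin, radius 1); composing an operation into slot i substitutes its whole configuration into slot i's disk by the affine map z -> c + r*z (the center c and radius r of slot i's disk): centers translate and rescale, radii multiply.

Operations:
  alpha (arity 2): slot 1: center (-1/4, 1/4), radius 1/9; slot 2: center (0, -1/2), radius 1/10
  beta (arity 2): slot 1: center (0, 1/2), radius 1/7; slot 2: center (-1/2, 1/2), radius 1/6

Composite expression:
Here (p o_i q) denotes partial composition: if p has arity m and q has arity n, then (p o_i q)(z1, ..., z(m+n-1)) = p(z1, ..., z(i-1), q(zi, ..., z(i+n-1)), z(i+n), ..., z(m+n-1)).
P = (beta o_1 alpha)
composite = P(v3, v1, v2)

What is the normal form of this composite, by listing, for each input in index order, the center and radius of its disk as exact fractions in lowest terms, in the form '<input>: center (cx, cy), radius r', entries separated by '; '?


v1: center (0, 3/7), radius 1/70; v2: center (-1/2, 1/2), radius 1/6; v3: center (-1/28, 15/28), radius 1/63


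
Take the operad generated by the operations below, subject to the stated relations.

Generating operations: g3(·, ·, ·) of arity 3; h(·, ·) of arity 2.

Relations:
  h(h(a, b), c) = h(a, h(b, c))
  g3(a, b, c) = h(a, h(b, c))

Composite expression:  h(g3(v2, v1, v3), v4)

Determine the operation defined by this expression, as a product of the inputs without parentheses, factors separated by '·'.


v2 · v1 · v3 · v4

Key point: h is associative — brackets drop, the v-order remains.
g3(v2, v1, v3) linearizes to v2 · v1 · v3
h(g3(v2, v1, v3), v4) linearizes to v2 · v1 · v3 · v4


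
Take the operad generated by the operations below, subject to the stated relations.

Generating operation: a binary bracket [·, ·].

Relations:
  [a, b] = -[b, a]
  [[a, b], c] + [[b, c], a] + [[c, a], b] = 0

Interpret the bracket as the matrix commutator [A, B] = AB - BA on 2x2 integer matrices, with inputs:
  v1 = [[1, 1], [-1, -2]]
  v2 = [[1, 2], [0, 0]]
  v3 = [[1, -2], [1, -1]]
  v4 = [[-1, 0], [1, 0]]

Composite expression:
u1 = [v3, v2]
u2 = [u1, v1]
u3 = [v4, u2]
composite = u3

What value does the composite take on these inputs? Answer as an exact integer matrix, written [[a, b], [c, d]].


[[22, 22], [-15, -22]]

[v3, v2] = [[-2, 6], [1, 2]]
[[v3, v2], v1] = [[-7, -22], [-1, 7]]
[v4, [[v3, v2], v1]] = [[22, 22], [-15, -22]]


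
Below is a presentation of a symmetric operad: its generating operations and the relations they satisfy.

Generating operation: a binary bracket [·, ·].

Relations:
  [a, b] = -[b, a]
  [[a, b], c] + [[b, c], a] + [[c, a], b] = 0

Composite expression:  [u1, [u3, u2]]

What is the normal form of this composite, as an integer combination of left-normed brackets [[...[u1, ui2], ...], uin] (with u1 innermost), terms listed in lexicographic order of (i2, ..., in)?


-[[u1, u2], u3] + [[u1, u3], u2]


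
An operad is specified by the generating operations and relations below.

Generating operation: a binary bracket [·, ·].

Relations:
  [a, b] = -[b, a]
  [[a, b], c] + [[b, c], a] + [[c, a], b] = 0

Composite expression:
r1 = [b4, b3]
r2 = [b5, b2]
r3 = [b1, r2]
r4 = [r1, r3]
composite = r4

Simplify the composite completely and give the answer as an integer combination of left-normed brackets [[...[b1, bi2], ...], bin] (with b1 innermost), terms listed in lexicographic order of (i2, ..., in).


-[[[[b1, b2], b5], b3], b4] + [[[[b1, b2], b5], b4], b3] + [[[[b1, b5], b2], b3], b4] - [[[[b1, b5], b2], b4], b3]

Expand each bracket as ab - ba; the b1-initial words give the coefficients.
Composite bracket: [[b4, b3], [b1, [b5, b2]]]
Under [a, b] = ab - ba we get 16 signed associative words (2^4 = 16).
The b1-initial words carry the normal form:
  b1b2b5b3b4 (sign -1) contributes -[[[[b1, b2], b5], b3], b4]
  b1b2b5b4b3 (sign +1) contributes +[[[[b1, b2], b5], b4], b3]
  b1b5b2b3b4 (sign +1) contributes +[[[[b1, b5], b2], b3], b4]
  b1b5b2b4b3 (sign -1) contributes -[[[[b1, b5], b2], b4], b3]


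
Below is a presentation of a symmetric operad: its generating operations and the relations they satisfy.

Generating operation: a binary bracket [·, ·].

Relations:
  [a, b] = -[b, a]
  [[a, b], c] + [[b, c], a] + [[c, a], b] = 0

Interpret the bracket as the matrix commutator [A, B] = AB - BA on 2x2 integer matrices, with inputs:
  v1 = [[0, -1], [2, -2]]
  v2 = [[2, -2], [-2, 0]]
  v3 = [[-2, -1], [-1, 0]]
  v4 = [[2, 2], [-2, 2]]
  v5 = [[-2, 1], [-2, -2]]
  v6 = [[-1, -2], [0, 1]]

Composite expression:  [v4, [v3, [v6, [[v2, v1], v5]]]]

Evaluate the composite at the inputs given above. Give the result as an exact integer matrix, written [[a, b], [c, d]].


[v2, v1] = [[-6, 2], [-8, 6]]
[[v2, v1], v5] = [[4, -12], [-24, -4]]
[v6, [[v2, v1], v5]] = [[48, 40], [-48, -48]]
[v3, [v6, [[v2, v1], v5]]] = [[88, 16], [-192, -88]]
[v4, [v3, [v6, [[v2, v1], v5]]]] = [[-352, -352], [-352, 352]]

[[-352, -352], [-352, 352]]


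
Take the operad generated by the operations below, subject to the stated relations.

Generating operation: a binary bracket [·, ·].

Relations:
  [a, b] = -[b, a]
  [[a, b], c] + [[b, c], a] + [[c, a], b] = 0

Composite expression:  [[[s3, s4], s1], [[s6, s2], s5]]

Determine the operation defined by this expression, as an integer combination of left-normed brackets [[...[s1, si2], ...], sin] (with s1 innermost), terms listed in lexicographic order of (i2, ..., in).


[[[[[s1, s3], s4], s2], s6], s5] - [[[[[s1, s3], s4], s5], s2], s6] + [[[[[s1, s3], s4], s5], s6], s2] - [[[[[s1, s3], s4], s6], s2], s5] - [[[[[s1, s4], s3], s2], s6], s5] + [[[[[s1, s4], s3], s5], s2], s6] - [[[[[s1, s4], s3], s5], s6], s2] + [[[[[s1, s4], s3], s6], s2], s5]

Expand each bracket as ab - ba; the s1-initial words give the coefficients.
Composite bracket: [[[s3, s4], s1], [[s6, s2], s5]]
Expanding via [a, b] = ab - ba: 32 signed words (2^5 = 32).
The s1-initial words carry the normal form:
  the word s1s3s4s2s6s5 carries sign +1 and contributes +[[[[[s1, s3], s4], s2], s6], s5]
  the word s1s3s4s5s2s6 carries sign -1 and contributes -[[[[[s1, s3], s4], s5], s2], s6]
  the word s1s3s4s5s6s2 carries sign +1 and contributes +[[[[[s1, s3], s4], s5], s6], s2]
  the word s1s3s4s6s2s5 carries sign -1 and contributes -[[[[[s1, s3], s4], s6], s2], s5]
  the word s1s4s3s2s6s5 carries sign -1 and contributes -[[[[[s1, s4], s3], s2], s6], s5]
  the word s1s4s3s5s2s6 carries sign +1 and contributes +[[[[[s1, s4], s3], s5], s2], s6]
  the word s1s4s3s5s6s2 carries sign -1 and contributes -[[[[[s1, s4], s3], s5], s6], s2]
  the word s1s4s3s6s2s5 carries sign +1 and contributes +[[[[[s1, s4], s3], s6], s2], s5]


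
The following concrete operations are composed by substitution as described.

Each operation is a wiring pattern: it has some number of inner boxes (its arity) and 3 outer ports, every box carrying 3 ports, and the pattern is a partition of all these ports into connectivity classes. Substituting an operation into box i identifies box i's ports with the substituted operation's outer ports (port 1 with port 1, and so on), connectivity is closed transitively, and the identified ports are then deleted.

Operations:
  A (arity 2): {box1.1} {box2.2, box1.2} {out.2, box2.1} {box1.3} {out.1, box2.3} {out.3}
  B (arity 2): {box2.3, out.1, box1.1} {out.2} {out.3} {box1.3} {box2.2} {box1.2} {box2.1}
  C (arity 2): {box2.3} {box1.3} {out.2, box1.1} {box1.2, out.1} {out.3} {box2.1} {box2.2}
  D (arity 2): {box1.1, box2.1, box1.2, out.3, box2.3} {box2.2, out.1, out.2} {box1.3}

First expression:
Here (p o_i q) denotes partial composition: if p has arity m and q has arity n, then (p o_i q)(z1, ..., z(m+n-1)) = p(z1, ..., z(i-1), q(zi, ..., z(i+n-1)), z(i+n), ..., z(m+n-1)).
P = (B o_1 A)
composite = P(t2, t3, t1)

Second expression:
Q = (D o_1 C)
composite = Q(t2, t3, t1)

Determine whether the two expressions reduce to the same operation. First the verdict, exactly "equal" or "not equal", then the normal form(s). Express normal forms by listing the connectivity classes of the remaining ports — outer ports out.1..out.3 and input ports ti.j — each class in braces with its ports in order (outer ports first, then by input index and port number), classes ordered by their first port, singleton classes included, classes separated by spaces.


not equal; the first gives {out.1, t1.3, t3.3} {out.2} {out.3} {t1.1} {t1.2} {t2.1} {t2.2, t3.2} {t2.3} {t3.1} and the second {out.1, out.2, t1.2} {out.3, t1.1, t1.3, t2.1, t2.2} {t2.3} {t3.1} {t3.2} {t3.3}

Reducing the first expression gives {out.1, t1.3, t3.3} {out.2} {out.3} {t1.1} {t1.2} {t2.1} {t2.2, t3.2} {t2.3} {t3.1}
Reducing the second expression gives {out.1, out.2, t1.2} {out.3, t1.1, t1.3, t2.1, t2.2} {t2.3} {t3.1} {t3.2} {t3.3}
Distinct normal forms: not equal.


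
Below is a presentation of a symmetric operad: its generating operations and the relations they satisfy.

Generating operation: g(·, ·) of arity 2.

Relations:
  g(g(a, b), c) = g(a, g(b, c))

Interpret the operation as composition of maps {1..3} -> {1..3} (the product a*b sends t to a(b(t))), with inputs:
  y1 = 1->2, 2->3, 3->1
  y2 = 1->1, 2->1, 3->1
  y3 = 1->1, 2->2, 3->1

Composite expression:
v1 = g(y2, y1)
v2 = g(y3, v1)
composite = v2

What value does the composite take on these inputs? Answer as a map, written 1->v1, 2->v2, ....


g(y2, y1) = 1->1, 2->1, 3->1
g(y3, g(y2, y1)) = 1->1, 2->1, 3->1

1->1, 2->1, 3->1


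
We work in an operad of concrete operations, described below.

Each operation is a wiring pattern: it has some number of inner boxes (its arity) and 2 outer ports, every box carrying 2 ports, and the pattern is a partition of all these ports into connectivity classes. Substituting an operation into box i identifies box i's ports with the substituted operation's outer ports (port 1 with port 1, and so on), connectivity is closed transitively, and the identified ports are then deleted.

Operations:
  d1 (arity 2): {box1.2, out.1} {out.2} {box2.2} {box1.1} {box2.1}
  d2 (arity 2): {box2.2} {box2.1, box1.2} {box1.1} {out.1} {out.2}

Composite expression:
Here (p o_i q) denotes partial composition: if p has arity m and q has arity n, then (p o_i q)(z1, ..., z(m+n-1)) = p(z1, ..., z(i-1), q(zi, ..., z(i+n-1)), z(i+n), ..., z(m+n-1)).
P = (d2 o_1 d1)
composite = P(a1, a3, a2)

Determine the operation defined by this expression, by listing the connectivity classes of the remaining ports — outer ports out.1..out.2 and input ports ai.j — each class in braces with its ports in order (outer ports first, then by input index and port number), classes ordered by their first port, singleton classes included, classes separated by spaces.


{out.1} {out.2} {a1.1} {a1.2} {a2.1} {a2.2} {a3.1} {a3.2}

Substituting into d2 glues patterns; closure does the rest.
stage d1: inputs (a1, a3), connectivity {out.1, a1.2} {out.2} {a1.1} {a3.1} {a3.2}, out.j its boundary
stage d2: inputs (a1, a3, a2), connectivity {out.1} {out.2} {a1.1} {a1.2} {a2.1} {a2.2} {a3.1} {a3.2}, out.j its boundary


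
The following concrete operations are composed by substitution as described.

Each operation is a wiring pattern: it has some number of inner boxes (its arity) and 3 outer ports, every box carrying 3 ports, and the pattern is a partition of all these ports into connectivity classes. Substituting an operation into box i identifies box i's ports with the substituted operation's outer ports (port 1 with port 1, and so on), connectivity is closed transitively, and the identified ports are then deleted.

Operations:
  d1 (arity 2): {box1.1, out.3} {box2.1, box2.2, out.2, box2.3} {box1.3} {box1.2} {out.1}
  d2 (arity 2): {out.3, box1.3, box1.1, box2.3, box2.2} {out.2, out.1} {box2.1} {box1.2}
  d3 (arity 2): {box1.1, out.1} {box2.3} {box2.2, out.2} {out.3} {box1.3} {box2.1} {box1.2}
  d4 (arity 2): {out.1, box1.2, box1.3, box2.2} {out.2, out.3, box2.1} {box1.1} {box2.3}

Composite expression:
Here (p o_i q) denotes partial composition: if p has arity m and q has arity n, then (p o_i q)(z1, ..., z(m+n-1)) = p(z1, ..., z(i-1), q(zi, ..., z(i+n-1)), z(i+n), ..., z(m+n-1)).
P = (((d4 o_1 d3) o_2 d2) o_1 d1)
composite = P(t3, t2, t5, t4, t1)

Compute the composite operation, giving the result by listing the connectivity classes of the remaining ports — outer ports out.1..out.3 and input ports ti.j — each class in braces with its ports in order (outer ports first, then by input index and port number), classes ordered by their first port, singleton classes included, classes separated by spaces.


{out.1, t1.2} {out.2, out.3, t1.1} {t1.3} {t2.1, t2.2, t2.3} {t3.1} {t3.2} {t3.3} {t4.1} {t4.2, t4.3, t5.1, t5.3} {t5.2}

Substituting into d4 glues patterns; closure does the rest.
d1 over (t3, t2) gives {out.1} {out.2, t2.1, t2.2, t2.3} {out.3, t3.1} {t3.2} {t3.3}, out.j being that stage's outer ports
d2 over (t5, t4) gives {out.1, out.2} {out.3, t4.2, t4.3, t5.1, t5.3} {t4.1} {t5.2}, out.j being that stage's outer ports
d3 over (t3, t2, t5, t4) gives {out.1} {out.2} {out.3} {t2.1, t2.2, t2.3} {t3.1} {t3.2} {t3.3} {t4.1} {t4.2, t4.3, t5.1, t5.3} {t5.2}, out.j being that stage's outer ports
d4 over (t3, t2, t5, t4, t1) gives {out.1, t1.2} {out.2, out.3, t1.1} {t1.3} {t2.1, t2.2, t2.3} {t3.1} {t3.2} {t3.3} {t4.1} {t4.2, t4.3, t5.1, t5.3} {t5.2}, out.j being that stage's outer ports


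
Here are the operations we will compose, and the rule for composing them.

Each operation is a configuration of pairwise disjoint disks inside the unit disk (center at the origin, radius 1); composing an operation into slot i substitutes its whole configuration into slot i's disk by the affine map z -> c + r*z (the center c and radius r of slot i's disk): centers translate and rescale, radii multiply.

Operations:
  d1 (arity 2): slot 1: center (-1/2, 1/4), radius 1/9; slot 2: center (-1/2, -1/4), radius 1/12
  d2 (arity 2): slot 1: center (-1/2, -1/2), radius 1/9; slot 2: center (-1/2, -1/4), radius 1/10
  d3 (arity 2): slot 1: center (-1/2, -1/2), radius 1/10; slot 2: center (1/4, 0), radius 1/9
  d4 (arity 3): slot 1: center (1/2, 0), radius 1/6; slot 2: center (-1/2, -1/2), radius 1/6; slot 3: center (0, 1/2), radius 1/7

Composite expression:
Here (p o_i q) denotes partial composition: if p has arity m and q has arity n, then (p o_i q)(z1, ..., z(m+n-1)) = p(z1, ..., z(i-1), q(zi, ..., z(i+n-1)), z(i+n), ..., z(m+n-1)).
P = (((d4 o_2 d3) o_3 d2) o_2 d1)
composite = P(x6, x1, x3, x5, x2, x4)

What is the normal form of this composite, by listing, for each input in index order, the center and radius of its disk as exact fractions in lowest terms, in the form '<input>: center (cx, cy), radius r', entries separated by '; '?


Affine substitution under d4: radii multiply and x-centers shift.
x6 passes through 1 substitution, ending at center (1/2, 0), radius 1/6
x1 passes through 3 substitutions, ending at center (-71/120, -139/240), radius 1/540
x3 passes through 3 substitutions, ending at center (-71/120, -47/80), radius 1/720
x5 passes through 3 substitutions, ending at center (-101/216, -55/108), radius 1/486
x2 passes through 3 substitutions, ending at center (-101/216, -109/216), radius 1/540
x4 passes through 1 substitution, ending at center (0, 1/2), radius 1/7

x1: center (-71/120, -139/240), radius 1/540; x2: center (-101/216, -109/216), radius 1/540; x3: center (-71/120, -47/80), radius 1/720; x4: center (0, 1/2), radius 1/7; x5: center (-101/216, -55/108), radius 1/486; x6: center (1/2, 0), radius 1/6


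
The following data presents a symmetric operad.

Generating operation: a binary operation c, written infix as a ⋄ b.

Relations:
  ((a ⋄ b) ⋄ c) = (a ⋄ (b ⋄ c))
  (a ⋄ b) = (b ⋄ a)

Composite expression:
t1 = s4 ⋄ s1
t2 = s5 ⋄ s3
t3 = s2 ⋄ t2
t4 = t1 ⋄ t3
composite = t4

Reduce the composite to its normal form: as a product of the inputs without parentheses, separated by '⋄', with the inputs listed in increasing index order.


s1 ⋄ s2 ⋄ s3 ⋄ s4 ⋄ s5

Both nesting and order wash out for c; what remains is which s's occur.
(s4 ⋄ s1) reduces to s4 ⋄ s1
(s5 ⋄ s3) reduces to s5 ⋄ s3
(s2 ⋄ (s5 ⋄ s3)) reduces to s2 ⋄ s5 ⋄ s3
((s4 ⋄ s1) ⋄ (s2 ⋄ (s5 ⋄ s3))) reduces to s4 ⋄ s1 ⋄ s2 ⋄ s5 ⋄ s3
the factors in increasing index order: s1 ⋄ s2 ⋄ s3 ⋄ s4 ⋄ s5


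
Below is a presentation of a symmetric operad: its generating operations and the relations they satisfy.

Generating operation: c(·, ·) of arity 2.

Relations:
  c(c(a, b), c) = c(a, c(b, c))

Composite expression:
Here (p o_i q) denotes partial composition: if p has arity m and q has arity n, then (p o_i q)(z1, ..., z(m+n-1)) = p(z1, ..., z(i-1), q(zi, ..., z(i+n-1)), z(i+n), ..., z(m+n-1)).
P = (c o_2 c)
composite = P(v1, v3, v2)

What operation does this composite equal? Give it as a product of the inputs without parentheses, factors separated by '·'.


v1 · v3 · v2

Associativity of c dissolves the nesting; only the v-input order survives.
c(v3, v2) reduces to v3 · v2
c(v1, c(v3, v2)) reduces to v1 · v3 · v2


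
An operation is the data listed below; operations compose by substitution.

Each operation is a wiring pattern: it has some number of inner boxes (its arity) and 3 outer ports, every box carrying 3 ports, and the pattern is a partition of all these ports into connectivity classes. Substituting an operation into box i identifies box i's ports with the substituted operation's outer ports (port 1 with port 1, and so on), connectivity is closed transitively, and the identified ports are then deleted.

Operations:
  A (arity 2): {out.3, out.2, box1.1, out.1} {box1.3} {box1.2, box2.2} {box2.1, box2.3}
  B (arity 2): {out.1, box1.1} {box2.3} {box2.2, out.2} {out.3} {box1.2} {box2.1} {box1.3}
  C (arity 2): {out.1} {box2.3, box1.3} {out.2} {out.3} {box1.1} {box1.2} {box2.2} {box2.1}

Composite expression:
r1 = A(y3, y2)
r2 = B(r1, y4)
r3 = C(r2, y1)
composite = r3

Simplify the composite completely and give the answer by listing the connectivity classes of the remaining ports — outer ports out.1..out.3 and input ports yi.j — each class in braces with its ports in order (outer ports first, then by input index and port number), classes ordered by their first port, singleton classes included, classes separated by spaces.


{out.1} {out.2} {out.3} {y1.1} {y1.2} {y1.3} {y2.1, y2.3} {y2.2, y3.2} {y3.1} {y3.3} {y4.1} {y4.2} {y4.3}
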